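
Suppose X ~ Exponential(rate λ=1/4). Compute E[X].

For X ~ Exponential(rate λ=1/4), the expected value is:
E[X] = 4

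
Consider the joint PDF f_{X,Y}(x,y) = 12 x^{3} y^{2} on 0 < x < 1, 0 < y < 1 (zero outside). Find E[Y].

E[Y] = ∫_0^1 ∫_0^1 y × f(x,y) dx dy
= \frac{3}{4}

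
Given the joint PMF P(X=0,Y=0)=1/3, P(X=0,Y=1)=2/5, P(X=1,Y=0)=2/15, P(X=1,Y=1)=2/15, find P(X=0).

P(X=0) = P(X=0,Y=0) + P(X=0,Y=1)
= 1/3 + 2/5
= 11/15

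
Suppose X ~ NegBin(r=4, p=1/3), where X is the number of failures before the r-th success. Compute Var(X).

For X ~ NegBin(r=4, p=1/3), where X is the number of failures before the r-th success:
Var(X) = 24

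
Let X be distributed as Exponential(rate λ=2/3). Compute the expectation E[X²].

Using the identity E[X²] = Var(X) + (E[X])²:
E[X] = \frac{3}{2}
Var(X) = \frac{9}{4}
E[X²] = \frac{9}{4} + (\frac{3}{2})²
= \frac{9}{2}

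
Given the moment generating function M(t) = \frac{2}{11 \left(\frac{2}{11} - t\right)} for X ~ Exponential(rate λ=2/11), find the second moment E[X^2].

To find E[X^2], compute M^(2)(0):
M^(1)(t) = \frac{2}{11 \left(\frac{2}{11} - t\right)^{2}}
M^(2)(t) = \frac{4}{11 \left(\frac{2}{11} - t\right)^{3}}
M^(2)(0) = \frac{121}{2}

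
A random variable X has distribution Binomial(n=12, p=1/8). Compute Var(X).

For X ~ Binomial(n=12, p=1/8):
Var(X) = \frac{21}{16}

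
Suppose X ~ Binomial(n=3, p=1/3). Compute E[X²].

Using the identity E[X²] = Var(X) + (E[X])²:
E[X] = 1
Var(X) = \frac{2}{3}
E[X²] = \frac{2}{3} + (1)²
= \frac{5}{3}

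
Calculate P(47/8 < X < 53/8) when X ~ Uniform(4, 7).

P(47/8 < X < 53/8) = ∫_{47/8}^{53/8} f(x) dx
where f(x) = \frac{1}{3}
= \frac{1}{4}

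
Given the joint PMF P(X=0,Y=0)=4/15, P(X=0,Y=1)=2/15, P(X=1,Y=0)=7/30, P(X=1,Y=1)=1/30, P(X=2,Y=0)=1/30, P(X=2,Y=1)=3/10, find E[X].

First find marginal of X:
P(X=0) = 2/5
P(X=1) = 4/15
P(X=2) = 1/3
E[X] = 0 × 2/5 + 1 × 4/15 + 2 × 1/3 = 14/15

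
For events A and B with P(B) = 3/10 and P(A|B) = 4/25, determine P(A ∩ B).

By definition, P(A|B) = P(A ∩ B) / P(B)
So P(A ∩ B) = P(A|B) × P(B)
= 4/25 × 3/10
= 6/125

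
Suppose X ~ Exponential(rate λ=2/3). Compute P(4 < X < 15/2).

P(4 < X < 15/2) = ∫_{4}^{15/2} f(x) dx
where f(x) = \frac{2 e^{- \frac{2 x}{3}}}{3}
= - \frac{1}{e^{5}} + e^{- \frac{8}{3}}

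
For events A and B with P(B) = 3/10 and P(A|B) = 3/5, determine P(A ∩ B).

By definition, P(A|B) = P(A ∩ B) / P(B)
So P(A ∩ B) = P(A|B) × P(B)
= 3/5 × 3/10
= 9/50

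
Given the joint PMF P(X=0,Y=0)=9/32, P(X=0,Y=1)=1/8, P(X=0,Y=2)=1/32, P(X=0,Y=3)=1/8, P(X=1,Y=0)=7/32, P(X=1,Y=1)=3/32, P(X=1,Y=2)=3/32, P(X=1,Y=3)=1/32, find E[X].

First find marginal of X:
P(X=0) = 9/16
P(X=1) = 7/16
E[X] = 0 × 9/16 + 1 × 7/16 = 7/16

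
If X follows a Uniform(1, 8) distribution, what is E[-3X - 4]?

For X ~ Uniform(1, 8):
E[X] = \frac{9}{2}
E[-3X - 4] = -3 × E[X] - 4 = - \frac{35}{2}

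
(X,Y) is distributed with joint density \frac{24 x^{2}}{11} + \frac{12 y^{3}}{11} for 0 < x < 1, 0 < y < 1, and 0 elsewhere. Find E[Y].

E[Y] = ∫_0^1 ∫_0^1 y × f(x,y) dx dy
= \frac{32}{55}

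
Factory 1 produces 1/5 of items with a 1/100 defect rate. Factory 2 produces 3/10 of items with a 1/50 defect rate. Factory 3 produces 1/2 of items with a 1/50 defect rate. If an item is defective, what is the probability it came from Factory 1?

Using Bayes' theorem:
P(F1) = 1/5, P(D|F1) = 1/100
P(F2) = 3/10, P(D|F2) = 1/50
P(F3) = 1/2, P(D|F3) = 1/50
P(D) = P(D|F1)P(F1) + P(D|F2)P(F2) + P(D|F3)P(F3)
     = \frac{9}{500}
P(F1|D) = P(D|F1)P(F1) / P(D)
= \frac{1}{9}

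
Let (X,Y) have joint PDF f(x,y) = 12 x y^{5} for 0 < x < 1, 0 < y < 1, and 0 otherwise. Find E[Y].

E[Y] = ∫_0^1 ∫_0^1 y × f(x,y) dx dy
= \frac{6}{7}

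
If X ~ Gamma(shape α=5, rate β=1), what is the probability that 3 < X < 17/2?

P(3 < X < 17/2) = ∫_{3}^{17/2} f(x) dx
where f(x) = \frac{x^{4} e^{- x}}{24}
= - \frac{140345}{384 e^{\frac{17}{2}}} + \frac{131}{8 e^{3}}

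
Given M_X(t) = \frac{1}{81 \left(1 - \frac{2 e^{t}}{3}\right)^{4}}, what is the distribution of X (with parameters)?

The MGF M(t) = \frac{1}{81 \left(1 - \frac{2 e^{t}}{3}\right)^{4}} is the standard form for the NegativeBinomial distribution.
Comparing with the known MGF formula identifies: NegBin(r=4, p=1/3), X = failures before r-th success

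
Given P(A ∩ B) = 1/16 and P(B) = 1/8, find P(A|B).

P(A|B) = P(A ∩ B) / P(B)
= (1/16) / (1/8)
= 1/2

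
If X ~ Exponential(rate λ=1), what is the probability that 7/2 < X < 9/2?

P(7/2 < X < 9/2) = ∫_{7/2}^{9/2} f(x) dx
where f(x) = e^{- x}
= - \frac{1 - e}{e^{\frac{9}{2}}}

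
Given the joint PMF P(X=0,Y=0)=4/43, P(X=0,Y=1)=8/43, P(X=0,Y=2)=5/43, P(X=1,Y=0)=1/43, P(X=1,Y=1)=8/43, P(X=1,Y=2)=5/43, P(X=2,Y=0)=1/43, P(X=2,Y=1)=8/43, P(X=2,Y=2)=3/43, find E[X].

First find marginal of X:
P(X=0) = 17/43
P(X=1) = 14/43
P(X=2) = 12/43
E[X] = 0 × 17/43 + 1 × 14/43 + 2 × 12/43 = 38/43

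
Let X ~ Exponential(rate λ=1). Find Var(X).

For X ~ Exponential(rate λ=1):
Var(X) = 1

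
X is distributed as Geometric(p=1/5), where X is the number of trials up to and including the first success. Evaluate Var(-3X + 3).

For X ~ Geometric(p=1/5), where X is the number of trials up to and including the first success:
Var(X) = 20
Var(-3X + 3) = (-3)² × Var(X) = 9 × 20 = 180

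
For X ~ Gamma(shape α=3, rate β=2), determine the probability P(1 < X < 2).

P(1 < X < 2) = ∫_{1}^{2} f(x) dx
where f(x) = 4 x^{2} e^{- 2 x}
= \frac{-13 + 5 e^{2}}{e^{4}}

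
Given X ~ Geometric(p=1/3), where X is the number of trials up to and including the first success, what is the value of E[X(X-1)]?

E[X(X-1)] = E[X² - X] = E[X²] - E[X]
E[X] = 3
E[X²] = Var(X) + (E[X])² = 6 + (3)² = 15
E[X(X-1)] = 15 - 3 = 12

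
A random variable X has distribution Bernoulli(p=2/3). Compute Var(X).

For X ~ Bernoulli(p=2/3):
Var(X) = \frac{2}{9}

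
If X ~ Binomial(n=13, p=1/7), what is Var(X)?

For X ~ Binomial(n=13, p=1/7):
Var(X) = \frac{78}{49}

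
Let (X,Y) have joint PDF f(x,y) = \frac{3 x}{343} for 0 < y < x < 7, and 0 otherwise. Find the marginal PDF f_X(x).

f_X(x) = ∫_0^x \frac{3 x}{343} dy = \frac{3 x^{2}}{343}
for 0 < x < 7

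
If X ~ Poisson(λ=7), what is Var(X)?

For X ~ Poisson(λ=7):
Var(X) = 7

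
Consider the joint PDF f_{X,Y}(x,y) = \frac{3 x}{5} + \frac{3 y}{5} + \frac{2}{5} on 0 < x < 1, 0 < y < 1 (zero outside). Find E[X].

E[X] = ∫_0^1 ∫_0^1 x × f(x,y) dy dx
= ∫_0^1 ∫_0^1 x × (\frac{3 x}{5} + \frac{3 y}{5} + \frac{2}{5}) dy dx
= \frac{11}{20}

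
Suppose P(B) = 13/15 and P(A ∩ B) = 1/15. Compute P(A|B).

P(A|B) = P(A ∩ B) / P(B)
= (1/15) / (13/15)
= 1/13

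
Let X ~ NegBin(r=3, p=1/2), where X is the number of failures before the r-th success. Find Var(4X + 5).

For X ~ NegBin(r=3, p=1/2), where X is the number of failures before the r-th success:
Var(X) = 6
Var(4X + 5) = (4)² × Var(X) = 16 × 6 = 96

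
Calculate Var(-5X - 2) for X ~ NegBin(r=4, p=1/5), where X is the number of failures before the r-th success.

For X ~ NegBin(r=4, p=1/5), where X is the number of failures before the r-th success:
Var(X) = 80
Var(-5X - 2) = (-5)² × Var(X) = 25 × 80 = 2000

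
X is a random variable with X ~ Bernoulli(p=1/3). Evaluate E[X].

For X ~ Bernoulli(p=1/3), the expected value is:
E[X] = \frac{1}{3}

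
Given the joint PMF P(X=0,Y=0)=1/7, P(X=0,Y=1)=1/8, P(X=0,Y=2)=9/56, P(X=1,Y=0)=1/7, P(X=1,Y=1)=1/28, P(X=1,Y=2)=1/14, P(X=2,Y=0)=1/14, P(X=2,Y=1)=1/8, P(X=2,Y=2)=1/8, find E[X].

First find marginal of X:
P(X=0) = 3/7
P(X=1) = 1/4
P(X=2) = 9/28
E[X] = 0 × 3/7 + 1 × 1/4 + 2 × 9/28 = 25/28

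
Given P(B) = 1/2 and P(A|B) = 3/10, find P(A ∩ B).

By definition, P(A|B) = P(A ∩ B) / P(B)
So P(A ∩ B) = P(A|B) × P(B)
= 3/10 × 1/2
= 3/20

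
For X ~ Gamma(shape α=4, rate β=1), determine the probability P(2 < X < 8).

P(2 < X < 8) = ∫_{2}^{8} f(x) dx
where f(x) = \frac{x^{3} e^{- x}}{6}
= \frac{-379 + 19 e^{6}}{3 e^{8}}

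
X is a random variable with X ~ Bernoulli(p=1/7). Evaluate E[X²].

Using the identity E[X²] = Var(X) + (E[X])²:
E[X] = \frac{1}{7}
Var(X) = \frac{6}{49}
E[X²] = \frac{6}{49} + (\frac{1}{7})²
= \frac{1}{7}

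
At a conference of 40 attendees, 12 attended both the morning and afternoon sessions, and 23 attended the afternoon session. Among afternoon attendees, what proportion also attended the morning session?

P(A ∩ B) = 12/40 = 3/10
P(B) = 23/40
P(A|B) = P(A ∩ B) / P(B) = (3/10) / (23/40) = 12/23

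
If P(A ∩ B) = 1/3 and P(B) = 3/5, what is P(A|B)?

P(A|B) = P(A ∩ B) / P(B)
= (1/3) / (3/5)
= 5/9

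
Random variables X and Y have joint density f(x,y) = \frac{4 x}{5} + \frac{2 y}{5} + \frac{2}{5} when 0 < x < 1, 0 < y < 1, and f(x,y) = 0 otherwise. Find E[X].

E[X] = ∫_0^1 ∫_0^1 x × f(x,y) dy dx
= ∫_0^1 ∫_0^1 x × (\frac{4 x}{5} + \frac{2 y}{5} + \frac{2}{5}) dy dx
= \frac{17}{30}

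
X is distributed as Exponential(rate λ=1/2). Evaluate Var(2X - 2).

For X ~ Exponential(rate λ=1/2):
Var(X) = 4
Var(2X - 2) = (2)² × Var(X) = 4 × 4 = 16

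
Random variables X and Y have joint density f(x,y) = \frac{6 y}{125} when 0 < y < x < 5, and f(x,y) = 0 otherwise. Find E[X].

f_X(x) = ∫_0^x \frac{6 y}{125} dy = \frac{3 x^{2}}{125}
E[X] = ∫_0^5 x × (\frac{3 x^{2}}{125}) dx = \frac{15}{4}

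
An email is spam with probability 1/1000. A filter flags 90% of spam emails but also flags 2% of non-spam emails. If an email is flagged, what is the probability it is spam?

Let D = the rare event, + = positive/flagged.
P(D) = 1/1000
P(+|D) = 90/100 = 9/10
P(+|D') = 2/100 = 1/50
P(+) = P(+|D)P(D) + P(+|D')P(D')
     = \frac{9}{10} × \frac{1}{1000} + \frac{1}{50} × \frac{999}{1000}
     = \frac{261}{12500}
P(D|+) = P(+|D)P(D)/P(+) = \frac{5}{116}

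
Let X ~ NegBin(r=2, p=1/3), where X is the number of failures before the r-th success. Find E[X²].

Using the identity E[X²] = Var(X) + (E[X])²:
E[X] = 4
Var(X) = 12
E[X²] = 12 + (4)²
= 28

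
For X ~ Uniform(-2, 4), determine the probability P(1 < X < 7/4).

P(1 < X < 7/4) = ∫_{1}^{7/4} f(x) dx
where f(x) = \frac{1}{6}
= \frac{1}{8}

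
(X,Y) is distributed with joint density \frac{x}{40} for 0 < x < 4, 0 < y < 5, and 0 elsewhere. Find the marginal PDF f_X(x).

f_X(x) = ∫_0^5 f(x,y) dy
= ∫_0^5 \frac{x}{40} dy
= \frac{x}{8} for 0 < x < 4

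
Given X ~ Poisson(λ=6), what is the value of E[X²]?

Using the identity E[X²] = Var(X) + (E[X])²:
E[X] = 6
Var(X) = 6
E[X²] = 6 + (6)²
= 42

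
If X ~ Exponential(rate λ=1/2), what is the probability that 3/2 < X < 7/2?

P(3/2 < X < 7/2) = ∫_{3/2}^{7/2} f(x) dx
where f(x) = \frac{e^{- \frac{x}{2}}}{2}
= - \frac{1 - e}{e^{\frac{7}{4}}}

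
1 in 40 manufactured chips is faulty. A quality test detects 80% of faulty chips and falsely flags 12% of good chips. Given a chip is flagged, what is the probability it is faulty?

Let D = the rare event, + = positive/flagged.
P(D) = 1/40
P(+|D) = 80/100 = 4/5
P(+|D') = 12/100 = 3/25
P(+) = P(+|D)P(D) + P(+|D')P(D')
     = \frac{4}{5} × \frac{1}{40} + \frac{3}{25} × \frac{39}{40}
     = \frac{137}{1000}
P(D|+) = P(+|D)P(D)/P(+) = \frac{20}{137}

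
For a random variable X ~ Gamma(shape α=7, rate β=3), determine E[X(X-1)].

E[X(X-1)] = E[X² - X] = E[X²] - E[X]
E[X] = \frac{7}{3}
E[X²] = Var(X) + (E[X])² = \frac{7}{9} + (\frac{7}{3})² = \frac{56}{9}
E[X(X-1)] = \frac{56}{9} - \frac{7}{3} = \frac{35}{9}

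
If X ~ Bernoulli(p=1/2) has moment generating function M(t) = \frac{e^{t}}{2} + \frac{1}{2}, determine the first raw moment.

To find E[X], compute M^(1)(0):
M^(1)(t) = \frac{e^{t}}{2}
M^(1)(0) = \frac{1}{2}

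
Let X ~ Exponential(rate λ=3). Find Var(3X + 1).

For X ~ Exponential(rate λ=3):
Var(X) = \frac{1}{9}
Var(3X + 1) = (3)² × Var(X) = 9 × \frac{1}{9} = 1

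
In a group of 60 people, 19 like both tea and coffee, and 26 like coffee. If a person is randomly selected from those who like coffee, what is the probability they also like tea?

P(A ∩ B) = 19/60
P(B) = 26/60 = 13/30
P(A|B) = P(A ∩ B) / P(B) = (19/60) / (13/30) = 19/26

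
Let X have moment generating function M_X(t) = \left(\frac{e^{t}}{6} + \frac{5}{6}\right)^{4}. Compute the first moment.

To find E[X], compute M^(1)(0):
M^(1)(t) = \frac{2 \left(\frac{e^{t}}{6} + \frac{5}{6}\right)^{3} e^{t}}{3}
M^(1)(0) = \frac{2}{3}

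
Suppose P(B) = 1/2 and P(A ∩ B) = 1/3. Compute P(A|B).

P(A|B) = P(A ∩ B) / P(B)
= (1/3) / (1/2)
= 2/3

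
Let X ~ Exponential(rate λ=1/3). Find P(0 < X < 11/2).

P(0 < X < 11/2) = ∫_{0}^{11/2} f(x) dx
where f(x) = \frac{e^{- \frac{x}{3}}}{3}
= 1 - e^{- \frac{11}{6}}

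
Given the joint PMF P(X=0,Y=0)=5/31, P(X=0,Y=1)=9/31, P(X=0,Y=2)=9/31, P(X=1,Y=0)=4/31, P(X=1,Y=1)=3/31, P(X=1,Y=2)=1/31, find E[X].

First find marginal of X:
P(X=0) = 23/31
P(X=1) = 8/31
E[X] = 0 × 23/31 + 1 × 8/31 = 8/31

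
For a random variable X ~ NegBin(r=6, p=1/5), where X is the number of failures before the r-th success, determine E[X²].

Using the identity E[X²] = Var(X) + (E[X])²:
E[X] = 24
Var(X) = 120
E[X²] = 120 + (24)²
= 696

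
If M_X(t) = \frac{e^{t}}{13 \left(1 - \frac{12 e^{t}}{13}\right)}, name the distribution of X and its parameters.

The MGF M(t) = \frac{e^{t}}{13 \left(1 - \frac{12 e^{t}}{13}\right)} is the standard form for the Geometric distribution.
Comparing with the known MGF formula identifies: Geometric(p=1/13), X = trial number of first success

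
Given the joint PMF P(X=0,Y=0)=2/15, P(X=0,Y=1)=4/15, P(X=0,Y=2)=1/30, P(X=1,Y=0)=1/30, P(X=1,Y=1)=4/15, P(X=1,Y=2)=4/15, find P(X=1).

P(X=1) = P(X=1,Y=0) + P(X=1,Y=1) + P(X=1,Y=2)
= 1/30 + 4/15 + 4/15
= 17/30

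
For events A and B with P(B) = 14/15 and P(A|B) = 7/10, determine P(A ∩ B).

By definition, P(A|B) = P(A ∩ B) / P(B)
So P(A ∩ B) = P(A|B) × P(B)
= 7/10 × 14/15
= 49/75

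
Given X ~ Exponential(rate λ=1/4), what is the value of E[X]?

For X ~ Exponential(rate λ=1/4), the expected value is:
E[X] = 4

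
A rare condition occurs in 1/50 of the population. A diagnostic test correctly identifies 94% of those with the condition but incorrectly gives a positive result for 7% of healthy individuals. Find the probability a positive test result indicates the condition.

Let D = the rare event, + = positive/flagged.
P(D) = 1/50
P(+|D) = 94/100 = 47/50
P(+|D') = 7/100
P(+) = P(+|D)P(D) + P(+|D')P(D')
     = \frac{47}{50} × \frac{1}{50} + \frac{7}{100} × \frac{49}{50}
     = \frac{437}{5000}
P(D|+) = P(+|D)P(D)/P(+) = \frac{94}{437}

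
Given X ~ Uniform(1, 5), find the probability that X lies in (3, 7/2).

P(3 < X < 7/2) = ∫_{3}^{7/2} f(x) dx
where f(x) = \frac{1}{4}
= \frac{1}{8}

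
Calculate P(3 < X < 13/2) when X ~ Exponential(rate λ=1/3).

P(3 < X < 13/2) = ∫_{3}^{13/2} f(x) dx
where f(x) = \frac{e^{- \frac{x}{3}}}{3}
= - \frac{1}{e^{\frac{13}{6}}} + e^{-1}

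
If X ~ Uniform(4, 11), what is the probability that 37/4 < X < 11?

P(37/4 < X < 11) = ∫_{37/4}^{11} f(x) dx
where f(x) = \frac{1}{7}
= \frac{1}{4}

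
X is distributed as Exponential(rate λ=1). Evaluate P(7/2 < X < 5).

P(7/2 < X < 5) = ∫_{7/2}^{5} f(x) dx
where f(x) = e^{- x}
= - \frac{1}{e^{5}} + e^{- \frac{7}{2}}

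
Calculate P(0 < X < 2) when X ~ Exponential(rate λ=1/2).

P(0 < X < 2) = ∫_{0}^{2} f(x) dx
where f(x) = \frac{e^{- \frac{x}{2}}}{2}
= 1 - e^{-1}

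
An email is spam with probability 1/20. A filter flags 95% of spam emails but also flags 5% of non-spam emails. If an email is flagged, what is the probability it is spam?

Let D = the rare event, + = positive/flagged.
P(D) = 1/20
P(+|D) = 95/100 = 19/20
P(+|D') = 5/100 = 1/20
P(+) = P(+|D)P(D) + P(+|D')P(D')
     = \frac{19}{20} × \frac{1}{20} + \frac{1}{20} × \frac{19}{20}
     = \frac{19}{200}
P(D|+) = P(+|D)P(D)/P(+) = \frac{1}{2}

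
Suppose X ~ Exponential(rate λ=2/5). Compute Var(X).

For X ~ Exponential(rate λ=2/5):
Var(X) = \frac{25}{4}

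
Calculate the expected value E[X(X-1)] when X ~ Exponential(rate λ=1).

E[X(X-1)] = E[X² - X] = E[X²] - E[X]
E[X] = 1
E[X²] = Var(X) + (E[X])² = 1 + (1)² = 2
E[X(X-1)] = 2 - 1 = 1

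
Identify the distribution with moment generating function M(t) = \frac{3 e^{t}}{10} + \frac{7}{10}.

The MGF M(t) = \frac{3 e^{t}}{10} + \frac{7}{10} is the standard form for the Bernoulli distribution.
Comparing with the known MGF formula identifies: Bernoulli(p=3/10)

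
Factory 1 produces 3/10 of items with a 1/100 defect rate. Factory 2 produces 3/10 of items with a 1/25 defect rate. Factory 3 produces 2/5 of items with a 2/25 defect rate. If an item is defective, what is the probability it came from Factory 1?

Using Bayes' theorem:
P(F1) = 3/10, P(D|F1) = 1/100
P(F2) = 3/10, P(D|F2) = 1/25
P(F3) = 2/5, P(D|F3) = 2/25
P(D) = P(D|F1)P(F1) + P(D|F2)P(F2) + P(D|F3)P(F3)
     = \frac{47}{1000}
P(F1|D) = P(D|F1)P(F1) / P(D)
= \frac{3}{47}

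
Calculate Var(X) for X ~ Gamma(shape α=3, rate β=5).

For X ~ Gamma(shape α=3, rate β=5):
Var(X) = \frac{3}{25}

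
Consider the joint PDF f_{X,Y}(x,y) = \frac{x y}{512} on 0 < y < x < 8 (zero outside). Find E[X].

f_X(x) = ∫_0^x \frac{x y}{512} dy = \frac{x^{3}}{1024}
E[X] = ∫_0^8 x × (\frac{x^{3}}{1024}) dx = \frac{32}{5}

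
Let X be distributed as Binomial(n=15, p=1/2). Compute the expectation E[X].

For X ~ Binomial(n=15, p=1/2), the expected value is:
E[X] = \frac{15}{2}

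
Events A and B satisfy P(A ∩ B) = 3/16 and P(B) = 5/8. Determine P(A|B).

P(A|B) = P(A ∩ B) / P(B)
= (3/16) / (5/8)
= 3/10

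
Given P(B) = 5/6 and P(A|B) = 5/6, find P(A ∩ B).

By definition, P(A|B) = P(A ∩ B) / P(B)
So P(A ∩ B) = P(A|B) × P(B)
= 5/6 × 5/6
= 25/36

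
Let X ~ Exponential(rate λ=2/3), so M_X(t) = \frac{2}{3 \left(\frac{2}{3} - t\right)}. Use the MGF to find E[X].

To find E[X], compute M^(1)(0):
M^(1)(t) = \frac{2}{3 \left(\frac{2}{3} - t\right)^{2}}
M^(1)(0) = \frac{3}{2}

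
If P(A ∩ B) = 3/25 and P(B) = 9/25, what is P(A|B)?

P(A|B) = P(A ∩ B) / P(B)
= (3/25) / (9/25)
= 1/3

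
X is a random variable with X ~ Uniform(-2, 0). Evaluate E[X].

For X ~ Uniform(-2, 0), the expected value is:
E[X] = -1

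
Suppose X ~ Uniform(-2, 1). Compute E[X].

For X ~ Uniform(-2, 1), the expected value is:
E[X] = - \frac{1}{2}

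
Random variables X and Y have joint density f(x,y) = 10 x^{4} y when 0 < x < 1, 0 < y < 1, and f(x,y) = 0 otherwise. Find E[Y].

E[Y] = ∫_0^1 ∫_0^1 y × f(x,y) dx dy
= \frac{2}{3}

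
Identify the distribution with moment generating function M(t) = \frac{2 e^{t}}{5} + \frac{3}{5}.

The MGF M(t) = \frac{2 e^{t}}{5} + \frac{3}{5} is the standard form for the Bernoulli distribution.
Comparing with the known MGF formula identifies: Bernoulli(p=2/5)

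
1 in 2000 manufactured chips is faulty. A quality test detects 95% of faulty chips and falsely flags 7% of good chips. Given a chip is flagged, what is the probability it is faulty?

Let D = the rare event, + = positive/flagged.
P(D) = 1/2000
P(+|D) = 95/100 = 19/20
P(+|D') = 7/100
P(+) = P(+|D)P(D) + P(+|D')P(D')
     = \frac{19}{20} × \frac{1}{2000} + \frac{7}{100} × \frac{1999}{2000}
     = \frac{1761}{25000}
P(D|+) = P(+|D)P(D)/P(+) = \frac{95}{14088}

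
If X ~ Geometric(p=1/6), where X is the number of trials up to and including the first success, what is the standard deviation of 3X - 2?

For X ~ Geometric(p=1/6), where X is the number of trials up to and including the first success:
Var(X) = 30
SD(X) = √(Var(X)) = √(30) = \sqrt{30}
SD(3X - 2) = |3| × SD(X) = 3 × \sqrt{30} = 3 \sqrt{30}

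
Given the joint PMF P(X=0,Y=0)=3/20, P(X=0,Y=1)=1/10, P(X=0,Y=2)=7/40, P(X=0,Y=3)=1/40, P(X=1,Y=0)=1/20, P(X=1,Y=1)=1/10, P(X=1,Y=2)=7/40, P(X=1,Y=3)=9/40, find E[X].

First find marginal of X:
P(X=0) = 9/20
P(X=1) = 11/20
E[X] = 0 × 9/20 + 1 × 11/20 = 11/20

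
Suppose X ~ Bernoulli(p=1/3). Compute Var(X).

For X ~ Bernoulli(p=1/3):
Var(X) = \frac{2}{9}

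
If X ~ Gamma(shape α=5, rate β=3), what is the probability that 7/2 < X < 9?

P(7/2 < X < 9) = ∫_{7/2}^{9} f(x) dx
where f(x) = \frac{81 x^{4} e^{- 3 x}}{8}
= - \frac{206531}{8 e^{27}} + \frac{98051}{128 e^{\frac{21}{2}}}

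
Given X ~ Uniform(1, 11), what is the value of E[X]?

For X ~ Uniform(1, 11), the expected value is:
E[X] = 6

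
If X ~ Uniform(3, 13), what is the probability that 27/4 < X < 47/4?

P(27/4 < X < 47/4) = ∫_{27/4}^{47/4} f(x) dx
where f(x) = \frac{1}{10}
= \frac{1}{2}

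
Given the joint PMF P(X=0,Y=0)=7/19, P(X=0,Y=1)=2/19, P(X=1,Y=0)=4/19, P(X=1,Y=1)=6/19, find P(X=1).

P(X=1) = P(X=1,Y=0) + P(X=1,Y=1)
= 4/19 + 6/19
= 10/19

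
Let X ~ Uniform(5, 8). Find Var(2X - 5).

For X ~ Uniform(5, 8):
Var(X) = \frac{3}{4}
Var(2X - 5) = (2)² × Var(X) = 4 × \frac{3}{4} = 3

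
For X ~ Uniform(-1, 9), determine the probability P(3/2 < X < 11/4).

P(3/2 < X < 11/4) = ∫_{3/2}^{11/4} f(x) dx
where f(x) = \frac{1}{10}
= \frac{1}{8}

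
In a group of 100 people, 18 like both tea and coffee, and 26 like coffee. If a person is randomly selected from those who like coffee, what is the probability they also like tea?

P(A ∩ B) = 18/100 = 9/50
P(B) = 26/100 = 13/50
P(A|B) = P(A ∩ B) / P(B) = (9/50) / (13/50) = 9/13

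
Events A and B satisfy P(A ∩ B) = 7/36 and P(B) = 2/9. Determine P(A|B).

P(A|B) = P(A ∩ B) / P(B)
= (7/36) / (2/9)
= 7/8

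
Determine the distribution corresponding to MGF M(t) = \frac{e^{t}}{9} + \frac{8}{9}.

The MGF M(t) = \frac{e^{t}}{9} + \frac{8}{9} is the standard form for the Bernoulli distribution.
Comparing with the known MGF formula identifies: Bernoulli(p=1/9)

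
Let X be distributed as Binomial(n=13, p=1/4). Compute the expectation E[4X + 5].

For X ~ Binomial(n=13, p=1/4):
E[X] = \frac{13}{4}
E[4X + 5] = 4 × E[X] + 5 = 18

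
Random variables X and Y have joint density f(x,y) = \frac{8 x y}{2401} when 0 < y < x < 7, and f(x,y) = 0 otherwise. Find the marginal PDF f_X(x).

f_X(x) = ∫_0^x \frac{8 x y}{2401} dy = \frac{4 x^{3}}{2401}
for 0 < x < 7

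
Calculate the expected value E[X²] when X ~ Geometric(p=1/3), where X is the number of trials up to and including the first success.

Using the identity E[X²] = Var(X) + (E[X])²:
E[X] = 3
Var(X) = 6
E[X²] = 6 + (3)²
= 15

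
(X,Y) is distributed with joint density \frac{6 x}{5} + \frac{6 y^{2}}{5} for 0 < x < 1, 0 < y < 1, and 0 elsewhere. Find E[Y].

E[Y] = ∫_0^1 ∫_0^1 y × f(x,y) dx dy
= \frac{3}{5}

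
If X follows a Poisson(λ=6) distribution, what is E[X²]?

Using the identity E[X²] = Var(X) + (E[X])²:
E[X] = 6
Var(X) = 6
E[X²] = 6 + (6)²
= 42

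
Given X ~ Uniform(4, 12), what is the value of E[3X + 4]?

For X ~ Uniform(4, 12):
E[X] = 8
E[3X + 4] = 3 × E[X] + 4 = 28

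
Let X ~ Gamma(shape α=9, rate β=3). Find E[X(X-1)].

E[X(X-1)] = E[X² - X] = E[X²] - E[X]
E[X] = 3
E[X²] = Var(X) + (E[X])² = 1 + (3)² = 10
E[X(X-1)] = 10 - 3 = 7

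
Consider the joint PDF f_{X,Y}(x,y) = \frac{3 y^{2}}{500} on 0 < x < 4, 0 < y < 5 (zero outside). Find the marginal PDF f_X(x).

f_X(x) = ∫_0^5 f(x,y) dy
= ∫_0^5 \frac{3 y^{2}}{500} dy
= \frac{1}{4} for 0 < x < 4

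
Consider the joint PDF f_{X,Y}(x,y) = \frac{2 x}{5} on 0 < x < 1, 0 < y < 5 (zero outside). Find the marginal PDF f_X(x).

f_X(x) = ∫_0^5 f(x,y) dy
= ∫_0^5 \frac{2 x}{5} dy
= 2 x for 0 < x < 1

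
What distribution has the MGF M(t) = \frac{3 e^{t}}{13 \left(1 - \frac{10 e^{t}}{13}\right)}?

The MGF M(t) = \frac{3 e^{t}}{13 \left(1 - \frac{10 e^{t}}{13}\right)} is the standard form for the Geometric distribution.
Comparing with the known MGF formula identifies: Geometric(p=3/13), X = trial number of first success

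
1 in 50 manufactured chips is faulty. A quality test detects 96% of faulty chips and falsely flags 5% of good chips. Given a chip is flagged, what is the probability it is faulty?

Let D = the rare event, + = positive/flagged.
P(D) = 1/50
P(+|D) = 96/100 = 24/25
P(+|D') = 5/100 = 1/20
P(+) = P(+|D)P(D) + P(+|D')P(D')
     = \frac{24}{25} × \frac{1}{50} + \frac{1}{20} × \frac{49}{50}
     = \frac{341}{5000}
P(D|+) = P(+|D)P(D)/P(+) = \frac{96}{341}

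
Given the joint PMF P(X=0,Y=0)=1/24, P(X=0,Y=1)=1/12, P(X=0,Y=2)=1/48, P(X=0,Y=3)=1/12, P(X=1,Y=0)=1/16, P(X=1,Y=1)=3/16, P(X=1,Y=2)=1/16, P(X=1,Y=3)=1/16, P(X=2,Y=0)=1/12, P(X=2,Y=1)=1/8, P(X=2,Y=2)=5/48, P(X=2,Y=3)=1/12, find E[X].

First find marginal of X:
P(X=0) = 11/48
P(X=1) = 3/8
P(X=2) = 19/48
E[X] = 0 × 11/48 + 1 × 3/8 + 2 × 19/48 = 7/6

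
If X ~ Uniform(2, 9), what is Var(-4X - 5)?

For X ~ Uniform(2, 9):
Var(X) = \frac{49}{12}
Var(-4X - 5) = (-4)² × Var(X) = 16 × \frac{49}{12} = \frac{196}{3}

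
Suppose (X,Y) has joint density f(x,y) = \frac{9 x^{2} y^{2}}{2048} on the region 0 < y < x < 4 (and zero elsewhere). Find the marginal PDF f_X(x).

f_X(x) = ∫_0^x \frac{9 x^{2} y^{2}}{2048} dy = \frac{3 x^{5}}{2048}
for 0 < x < 4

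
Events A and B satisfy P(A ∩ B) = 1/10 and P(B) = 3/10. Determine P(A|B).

P(A|B) = P(A ∩ B) / P(B)
= (1/10) / (3/10)
= 1/3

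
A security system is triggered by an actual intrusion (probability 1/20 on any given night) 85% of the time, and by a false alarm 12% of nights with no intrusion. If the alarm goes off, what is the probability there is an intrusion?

Let D = the rare event, + = positive/flagged.
P(D) = 1/20
P(+|D) = 85/100 = 17/20
P(+|D') = 12/100 = 3/25
P(+) = P(+|D)P(D) + P(+|D')P(D')
     = \frac{17}{20} × \frac{1}{20} + \frac{3}{25} × \frac{19}{20}
     = \frac{313}{2000}
P(D|+) = P(+|D)P(D)/P(+) = \frac{85}{313}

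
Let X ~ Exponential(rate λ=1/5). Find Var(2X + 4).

For X ~ Exponential(rate λ=1/5):
Var(X) = 25
Var(2X + 4) = (2)² × Var(X) = 4 × 25 = 100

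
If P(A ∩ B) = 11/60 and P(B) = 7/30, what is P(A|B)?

P(A|B) = P(A ∩ B) / P(B)
= (11/60) / (7/30)
= 11/14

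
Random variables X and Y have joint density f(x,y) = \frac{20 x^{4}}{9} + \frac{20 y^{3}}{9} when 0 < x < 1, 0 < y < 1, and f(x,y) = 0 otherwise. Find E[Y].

E[Y] = ∫_0^1 ∫_0^1 y × f(x,y) dx dy
= \frac{2}{3}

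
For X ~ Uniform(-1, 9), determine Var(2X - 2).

For X ~ Uniform(-1, 9):
Var(X) = \frac{25}{3}
Var(2X - 2) = (2)² × Var(X) = 4 × \frac{25}{3} = \frac{100}{3}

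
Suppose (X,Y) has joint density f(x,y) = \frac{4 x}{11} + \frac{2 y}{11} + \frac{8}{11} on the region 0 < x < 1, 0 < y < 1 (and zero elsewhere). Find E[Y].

E[Y] = ∫_0^1 ∫_0^1 y × f(x,y) dx dy
= \frac{17}{33}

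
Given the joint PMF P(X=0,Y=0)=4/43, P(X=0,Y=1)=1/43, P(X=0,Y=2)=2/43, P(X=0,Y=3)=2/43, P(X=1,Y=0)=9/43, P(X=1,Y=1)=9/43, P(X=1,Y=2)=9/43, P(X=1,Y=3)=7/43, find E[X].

First find marginal of X:
P(X=0) = 9/43
P(X=1) = 34/43
E[X] = 0 × 9/43 + 1 × 34/43 = 34/43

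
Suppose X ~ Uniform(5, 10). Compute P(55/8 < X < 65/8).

P(55/8 < X < 65/8) = ∫_{55/8}^{65/8} f(x) dx
where f(x) = \frac{1}{5}
= \frac{1}{4}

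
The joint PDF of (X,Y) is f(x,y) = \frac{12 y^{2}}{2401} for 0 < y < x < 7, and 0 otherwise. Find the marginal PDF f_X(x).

f_X(x) = ∫_0^x \frac{12 y^{2}}{2401} dy = \frac{4 x^{3}}{2401}
for 0 < x < 7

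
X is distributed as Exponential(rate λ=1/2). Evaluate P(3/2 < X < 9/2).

P(3/2 < X < 9/2) = ∫_{3/2}^{9/2} f(x) dx
where f(x) = \frac{e^{- \frac{x}{2}}}{2}
= - \frac{1 - e^{\frac{3}{2}}}{e^{\frac{9}{4}}}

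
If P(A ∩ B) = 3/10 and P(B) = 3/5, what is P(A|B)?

P(A|B) = P(A ∩ B) / P(B)
= (3/10) / (3/5)
= 1/2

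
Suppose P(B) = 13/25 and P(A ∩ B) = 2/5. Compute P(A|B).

P(A|B) = P(A ∩ B) / P(B)
= (2/5) / (13/25)
= 10/13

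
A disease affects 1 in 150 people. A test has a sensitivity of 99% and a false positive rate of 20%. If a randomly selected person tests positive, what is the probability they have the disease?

Let D = the rare event, + = positive/flagged.
P(D) = 1/150
P(+|D) = 99/100
P(+|D') = 20/100 = 1/5
P(+) = P(+|D)P(D) + P(+|D')P(D')
     = \frac{99}{100} × \frac{1}{150} + \frac{1}{5} × \frac{149}{150}
     = \frac{3079}{15000}
P(D|+) = P(+|D)P(D)/P(+) = \frac{99}{3079}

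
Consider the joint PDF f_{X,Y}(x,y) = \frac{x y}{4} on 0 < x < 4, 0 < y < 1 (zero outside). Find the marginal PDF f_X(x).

f_X(x) = ∫_0^1 f(x,y) dy
= ∫_0^1 \frac{x y}{4} dy
= \frac{x}{8} for 0 < x < 4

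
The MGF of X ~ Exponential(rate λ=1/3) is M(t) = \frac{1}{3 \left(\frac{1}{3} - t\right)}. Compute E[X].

To find E[X], compute M^(1)(0):
M^(1)(t) = \frac{1}{3 \left(\frac{1}{3} - t\right)^{2}}
M^(1)(0) = 3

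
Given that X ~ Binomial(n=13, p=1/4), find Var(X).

For X ~ Binomial(n=13, p=1/4):
Var(X) = \frac{39}{16}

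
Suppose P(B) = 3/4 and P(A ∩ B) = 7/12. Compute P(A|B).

P(A|B) = P(A ∩ B) / P(B)
= (7/12) / (3/4)
= 7/9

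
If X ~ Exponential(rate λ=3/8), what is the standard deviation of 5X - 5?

For X ~ Exponential(rate λ=3/8):
Var(X) = \frac{64}{9}
SD(X) = √(Var(X)) = √(\frac{64}{9}) = \frac{8}{3}
SD(5X - 5) = |5| × SD(X) = 5 × \frac{8}{3} = \frac{40}{3}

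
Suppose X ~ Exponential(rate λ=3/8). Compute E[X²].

Using the identity E[X²] = Var(X) + (E[X])²:
E[X] = \frac{8}{3}
Var(X) = \frac{64}{9}
E[X²] = \frac{64}{9} + (\frac{8}{3})²
= \frac{128}{9}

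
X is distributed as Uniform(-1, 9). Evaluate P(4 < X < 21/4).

P(4 < X < 21/4) = ∫_{4}^{21/4} f(x) dx
where f(x) = \frac{1}{10}
= \frac{1}{8}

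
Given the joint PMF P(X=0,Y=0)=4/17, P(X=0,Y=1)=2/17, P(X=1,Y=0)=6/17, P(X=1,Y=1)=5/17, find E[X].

First find marginal of X:
P(X=0) = 6/17
P(X=1) = 11/17
E[X] = 0 × 6/17 + 1 × 11/17 = 11/17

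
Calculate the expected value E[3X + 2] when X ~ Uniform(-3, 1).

For X ~ Uniform(-3, 1):
E[X] = -1
E[3X + 2] = 3 × E[X] + 2 = -1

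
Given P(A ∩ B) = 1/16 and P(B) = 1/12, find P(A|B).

P(A|B) = P(A ∩ B) / P(B)
= (1/16) / (1/12)
= 3/4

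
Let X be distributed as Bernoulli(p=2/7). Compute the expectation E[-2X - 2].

For X ~ Bernoulli(p=2/7):
E[X] = \frac{2}{7}
E[-2X - 2] = -2 × E[X] - 2 = - \frac{18}{7}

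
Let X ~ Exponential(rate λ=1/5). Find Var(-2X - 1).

For X ~ Exponential(rate λ=1/5):
Var(X) = 25
Var(-2X - 1) = (-2)² × Var(X) = 4 × 25 = 100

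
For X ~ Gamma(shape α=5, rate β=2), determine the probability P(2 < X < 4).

P(2 < X < 4) = ∫_{2}^{4} f(x) dx
where f(x) = \frac{4 x^{4} e^{- 2 x}}{3}
= \frac{-891 + 103 e^{4}}{3 e^{8}}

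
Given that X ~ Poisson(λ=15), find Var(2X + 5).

For X ~ Poisson(λ=15):
Var(X) = 15
Var(2X + 5) = (2)² × Var(X) = 4 × 15 = 60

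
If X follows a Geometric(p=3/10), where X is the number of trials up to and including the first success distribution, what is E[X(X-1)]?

E[X(X-1)] = E[X² - X] = E[X²] - E[X]
E[X] = \frac{10}{3}
E[X²] = Var(X) + (E[X])² = \frac{70}{9} + (\frac{10}{3})² = \frac{170}{9}
E[X(X-1)] = \frac{170}{9} - \frac{10}{3} = \frac{140}{9}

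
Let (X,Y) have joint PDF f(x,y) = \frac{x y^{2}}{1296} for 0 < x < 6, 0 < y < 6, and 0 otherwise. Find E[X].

f_X(x) = ∫_0^6 \frac{x y^{2}}{1296} dy = \frac{x}{18}
E[X] = ∫_0^6 x × (\frac{x}{18}) dx = 4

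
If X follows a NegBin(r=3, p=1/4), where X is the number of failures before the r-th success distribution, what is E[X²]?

Using the identity E[X²] = Var(X) + (E[X])²:
E[X] = 9
Var(X) = 36
E[X²] = 36 + (9)²
= 117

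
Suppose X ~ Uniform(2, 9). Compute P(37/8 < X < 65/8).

P(37/8 < X < 65/8) = ∫_{37/8}^{65/8} f(x) dx
where f(x) = \frac{1}{7}
= \frac{1}{2}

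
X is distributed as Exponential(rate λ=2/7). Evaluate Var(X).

For X ~ Exponential(rate λ=2/7):
Var(X) = \frac{49}{4}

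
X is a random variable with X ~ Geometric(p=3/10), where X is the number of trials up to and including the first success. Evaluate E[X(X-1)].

E[X(X-1)] = E[X² - X] = E[X²] - E[X]
E[X] = \frac{10}{3}
E[X²] = Var(X) + (E[X])² = \frac{70}{9} + (\frac{10}{3})² = \frac{170}{9}
E[X(X-1)] = \frac{170}{9} - \frac{10}{3} = \frac{140}{9}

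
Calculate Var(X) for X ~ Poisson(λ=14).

For X ~ Poisson(λ=14):
Var(X) = 14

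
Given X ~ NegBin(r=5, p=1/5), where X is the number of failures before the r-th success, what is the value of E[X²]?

Using the identity E[X²] = Var(X) + (E[X])²:
E[X] = 20
Var(X) = 100
E[X²] = 100 + (20)²
= 500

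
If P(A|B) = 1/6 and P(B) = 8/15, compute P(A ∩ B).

By definition, P(A|B) = P(A ∩ B) / P(B)
So P(A ∩ B) = P(A|B) × P(B)
= 1/6 × 8/15
= 4/45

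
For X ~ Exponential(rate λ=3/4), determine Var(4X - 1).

For X ~ Exponential(rate λ=3/4):
Var(X) = \frac{16}{9}
Var(4X - 1) = (4)² × Var(X) = 16 × \frac{16}{9} = \frac{256}{9}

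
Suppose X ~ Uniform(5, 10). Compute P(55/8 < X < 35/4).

P(55/8 < X < 35/4) = ∫_{55/8}^{35/4} f(x) dx
where f(x) = \frac{1}{5}
= \frac{3}{8}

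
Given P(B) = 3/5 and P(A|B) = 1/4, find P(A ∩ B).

By definition, P(A|B) = P(A ∩ B) / P(B)
So P(A ∩ B) = P(A|B) × P(B)
= 1/4 × 3/5
= 3/20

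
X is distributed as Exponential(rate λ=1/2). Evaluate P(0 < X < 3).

P(0 < X < 3) = ∫_{0}^{3} f(x) dx
where f(x) = \frac{e^{- \frac{x}{2}}}{2}
= 1 - e^{- \frac{3}{2}}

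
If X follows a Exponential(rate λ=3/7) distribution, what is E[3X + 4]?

For X ~ Exponential(rate λ=3/7):
E[X] = \frac{7}{3}
E[3X + 4] = 3 × E[X] + 4 = 11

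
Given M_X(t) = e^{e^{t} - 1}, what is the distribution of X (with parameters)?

The MGF M(t) = e^{e^{t} - 1} is the standard form for the Poisson distribution.
Comparing with the known MGF formula identifies: Poisson(λ=1)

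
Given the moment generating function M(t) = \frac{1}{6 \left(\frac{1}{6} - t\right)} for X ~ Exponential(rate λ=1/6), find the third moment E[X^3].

To find E[X^3], compute M^(3)(0):
M^(1)(t) = \frac{1}{6 \left(\frac{1}{6} - t\right)^{2}}
M^(2)(t) = \frac{1}{3 \left(\frac{1}{6} - t\right)^{3}}
M^(3)(t) = \frac{1}{\left(\frac{1}{6} - t\right)^{4}}
M^(3)(0) = 1296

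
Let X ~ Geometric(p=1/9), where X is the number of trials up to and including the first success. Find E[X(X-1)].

E[X(X-1)] = E[X² - X] = E[X²] - E[X]
E[X] = 9
E[X²] = Var(X) + (E[X])² = 72 + (9)² = 153
E[X(X-1)] = 153 - 9 = 144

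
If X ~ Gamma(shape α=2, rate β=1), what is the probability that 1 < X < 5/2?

P(1 < X < 5/2) = ∫_{1}^{5/2} f(x) dx
where f(x) = x e^{- x}
= - \frac{7}{2 e^{\frac{5}{2}}} + \frac{2}{e}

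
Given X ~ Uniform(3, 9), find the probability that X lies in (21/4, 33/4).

P(21/4 < X < 33/4) = ∫_{21/4}^{33/4} f(x) dx
where f(x) = \frac{1}{6}
= \frac{1}{2}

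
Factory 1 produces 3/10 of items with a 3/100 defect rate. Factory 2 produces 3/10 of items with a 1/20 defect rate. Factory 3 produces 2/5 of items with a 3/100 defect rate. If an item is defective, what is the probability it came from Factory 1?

Using Bayes' theorem:
P(F1) = 3/10, P(D|F1) = 3/100
P(F2) = 3/10, P(D|F2) = 1/20
P(F3) = 2/5, P(D|F3) = 3/100
P(D) = P(D|F1)P(F1) + P(D|F2)P(F2) + P(D|F3)P(F3)
     = \frac{9}{250}
P(F1|D) = P(D|F1)P(F1) / P(D)
= \frac{1}{4}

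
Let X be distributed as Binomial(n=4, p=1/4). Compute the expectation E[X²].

Using the identity E[X²] = Var(X) + (E[X])²:
E[X] = 1
Var(X) = \frac{3}{4}
E[X²] = \frac{3}{4} + (1)²
= \frac{7}{4}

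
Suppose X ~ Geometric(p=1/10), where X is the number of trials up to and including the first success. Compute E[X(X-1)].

E[X(X-1)] = E[X² - X] = E[X²] - E[X]
E[X] = 10
E[X²] = Var(X) + (E[X])² = 90 + (10)² = 190
E[X(X-1)] = 190 - 10 = 180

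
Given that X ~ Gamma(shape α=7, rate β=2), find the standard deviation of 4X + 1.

For X ~ Gamma(shape α=7, rate β=2):
Var(X) = \frac{7}{4}
SD(X) = √(Var(X)) = √(\frac{7}{4}) = \frac{\sqrt{7}}{2}
SD(4X + 1) = |4| × SD(X) = 4 × \frac{\sqrt{7}}{2} = 2 \sqrt{7}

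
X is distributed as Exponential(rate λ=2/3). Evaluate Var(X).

For X ~ Exponential(rate λ=2/3):
Var(X) = \frac{9}{4}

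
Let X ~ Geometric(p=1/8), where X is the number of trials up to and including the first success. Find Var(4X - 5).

For X ~ Geometric(p=1/8), where X is the number of trials up to and including the first success:
Var(X) = 56
Var(4X - 5) = (4)² × Var(X) = 16 × 56 = 896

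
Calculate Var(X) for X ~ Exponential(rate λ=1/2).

For X ~ Exponential(rate λ=1/2):
Var(X) = 4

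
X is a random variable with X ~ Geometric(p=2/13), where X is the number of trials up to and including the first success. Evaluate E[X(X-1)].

E[X(X-1)] = E[X² - X] = E[X²] - E[X]
E[X] = \frac{13}{2}
E[X²] = Var(X) + (E[X])² = \frac{143}{4} + (\frac{13}{2})² = 78
E[X(X-1)] = 78 - \frac{13}{2} = \frac{143}{2}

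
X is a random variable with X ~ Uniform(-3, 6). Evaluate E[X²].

Using the identity E[X²] = Var(X) + (E[X])²:
E[X] = \frac{3}{2}
Var(X) = \frac{27}{4}
E[X²] = \frac{27}{4} + (\frac{3}{2})²
= 9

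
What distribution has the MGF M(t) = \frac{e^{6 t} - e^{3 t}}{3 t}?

The MGF M(t) = \frac{e^{6 t} - e^{3 t}}{3 t} is the standard form for the Uniform distribution.
Comparing with the known MGF formula identifies: Uniform(3, 6)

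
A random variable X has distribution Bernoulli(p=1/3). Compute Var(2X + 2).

For X ~ Bernoulli(p=1/3):
Var(X) = \frac{2}{9}
Var(2X + 2) = (2)² × Var(X) = 4 × \frac{2}{9} = \frac{8}{9}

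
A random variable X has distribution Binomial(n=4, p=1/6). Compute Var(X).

For X ~ Binomial(n=4, p=1/6):
Var(X) = \frac{5}{9}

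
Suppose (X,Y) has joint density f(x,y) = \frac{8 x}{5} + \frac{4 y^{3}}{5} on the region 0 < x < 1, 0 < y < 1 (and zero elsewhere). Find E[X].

E[X] = ∫_0^1 ∫_0^1 x × f(x,y) dy dx
= ∫_0^1 ∫_0^1 x × (\frac{8 x}{5} + \frac{4 y^{3}}{5}) dy dx
= \frac{19}{30}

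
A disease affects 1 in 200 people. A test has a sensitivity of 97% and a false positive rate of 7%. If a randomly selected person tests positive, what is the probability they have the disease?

Let D = the rare event, + = positive/flagged.
P(D) = 1/200
P(+|D) = 97/100
P(+|D') = 7/100
P(+) = P(+|D)P(D) + P(+|D')P(D')
     = \frac{97}{100} × \frac{1}{200} + \frac{7}{100} × \frac{199}{200}
     = \frac{149}{2000}
P(D|+) = P(+|D)P(D)/P(+) = \frac{97}{1490}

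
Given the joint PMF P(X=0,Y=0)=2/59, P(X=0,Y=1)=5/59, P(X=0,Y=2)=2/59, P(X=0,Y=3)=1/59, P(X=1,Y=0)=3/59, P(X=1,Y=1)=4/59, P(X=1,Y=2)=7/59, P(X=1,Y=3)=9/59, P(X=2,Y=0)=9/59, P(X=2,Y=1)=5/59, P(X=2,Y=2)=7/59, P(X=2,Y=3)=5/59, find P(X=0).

P(X=0) = P(X=0,Y=0) + P(X=0,Y=1) + P(X=0,Y=2) + P(X=0,Y=3)
= 2/59 + 5/59 + 2/59 + 1/59
= 10/59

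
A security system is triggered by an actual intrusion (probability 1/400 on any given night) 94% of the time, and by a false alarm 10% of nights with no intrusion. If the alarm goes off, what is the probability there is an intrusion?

Let D = the rare event, + = positive/flagged.
P(D) = 1/400
P(+|D) = 94/100 = 47/50
P(+|D') = 10/100 = 1/10
P(+) = P(+|D)P(D) + P(+|D')P(D')
     = \frac{47}{50} × \frac{1}{400} + \frac{1}{10} × \frac{399}{400}
     = \frac{1021}{10000}
P(D|+) = P(+|D)P(D)/P(+) = \frac{47}{2042}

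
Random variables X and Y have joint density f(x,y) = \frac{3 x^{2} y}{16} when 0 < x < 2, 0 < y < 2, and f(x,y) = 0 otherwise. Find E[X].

f_X(x) = ∫_0^2 \frac{3 x^{2} y}{16} dy = \frac{3 x^{2}}{8}
E[X] = ∫_0^2 x × (\frac{3 x^{2}}{8}) dx = \frac{3}{2}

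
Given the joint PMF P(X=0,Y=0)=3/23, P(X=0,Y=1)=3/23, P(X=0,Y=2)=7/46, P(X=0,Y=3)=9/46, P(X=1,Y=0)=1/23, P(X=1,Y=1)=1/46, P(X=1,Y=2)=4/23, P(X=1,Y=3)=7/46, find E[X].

First find marginal of X:
P(X=0) = 14/23
P(X=1) = 9/23
E[X] = 0 × 14/23 + 1 × 9/23 = 9/23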